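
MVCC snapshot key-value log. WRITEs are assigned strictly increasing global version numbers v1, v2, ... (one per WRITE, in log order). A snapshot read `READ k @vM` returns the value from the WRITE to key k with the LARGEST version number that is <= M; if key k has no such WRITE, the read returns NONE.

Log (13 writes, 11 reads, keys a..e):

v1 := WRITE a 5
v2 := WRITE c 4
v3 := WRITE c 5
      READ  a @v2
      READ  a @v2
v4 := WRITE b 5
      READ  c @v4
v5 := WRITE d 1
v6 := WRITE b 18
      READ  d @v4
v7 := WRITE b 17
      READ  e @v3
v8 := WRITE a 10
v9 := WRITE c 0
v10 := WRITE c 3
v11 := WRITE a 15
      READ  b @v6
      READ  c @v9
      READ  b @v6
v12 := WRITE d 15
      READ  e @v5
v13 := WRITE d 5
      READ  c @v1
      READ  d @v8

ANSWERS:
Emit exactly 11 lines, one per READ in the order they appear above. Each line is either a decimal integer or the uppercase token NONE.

v1: WRITE a=5  (a history now [(1, 5)])
v2: WRITE c=4  (c history now [(2, 4)])
v3: WRITE c=5  (c history now [(2, 4), (3, 5)])
READ a @v2: history=[(1, 5)] -> pick v1 -> 5
READ a @v2: history=[(1, 5)] -> pick v1 -> 5
v4: WRITE b=5  (b history now [(4, 5)])
READ c @v4: history=[(2, 4), (3, 5)] -> pick v3 -> 5
v5: WRITE d=1  (d history now [(5, 1)])
v6: WRITE b=18  (b history now [(4, 5), (6, 18)])
READ d @v4: history=[(5, 1)] -> no version <= 4 -> NONE
v7: WRITE b=17  (b history now [(4, 5), (6, 18), (7, 17)])
READ e @v3: history=[] -> no version <= 3 -> NONE
v8: WRITE a=10  (a history now [(1, 5), (8, 10)])
v9: WRITE c=0  (c history now [(2, 4), (3, 5), (9, 0)])
v10: WRITE c=3  (c history now [(2, 4), (3, 5), (9, 0), (10, 3)])
v11: WRITE a=15  (a history now [(1, 5), (8, 10), (11, 15)])
READ b @v6: history=[(4, 5), (6, 18), (7, 17)] -> pick v6 -> 18
READ c @v9: history=[(2, 4), (3, 5), (9, 0), (10, 3)] -> pick v9 -> 0
READ b @v6: history=[(4, 5), (6, 18), (7, 17)] -> pick v6 -> 18
v12: WRITE d=15  (d history now [(5, 1), (12, 15)])
READ e @v5: history=[] -> no version <= 5 -> NONE
v13: WRITE d=5  (d history now [(5, 1), (12, 15), (13, 5)])
READ c @v1: history=[(2, 4), (3, 5), (9, 0), (10, 3)] -> no version <= 1 -> NONE
READ d @v8: history=[(5, 1), (12, 15), (13, 5)] -> pick v5 -> 1

Answer: 5
5
5
NONE
NONE
18
0
18
NONE
NONE
1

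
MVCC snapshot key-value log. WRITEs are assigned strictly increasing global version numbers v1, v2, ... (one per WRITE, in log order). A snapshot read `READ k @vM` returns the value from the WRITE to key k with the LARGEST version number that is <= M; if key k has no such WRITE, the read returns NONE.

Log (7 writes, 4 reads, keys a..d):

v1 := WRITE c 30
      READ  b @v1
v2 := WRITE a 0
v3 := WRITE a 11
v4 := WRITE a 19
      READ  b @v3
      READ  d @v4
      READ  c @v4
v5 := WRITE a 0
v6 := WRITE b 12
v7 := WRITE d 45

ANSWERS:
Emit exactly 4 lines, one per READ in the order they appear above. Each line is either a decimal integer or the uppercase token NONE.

v1: WRITE c=30  (c history now [(1, 30)])
READ b @v1: history=[] -> no version <= 1 -> NONE
v2: WRITE a=0  (a history now [(2, 0)])
v3: WRITE a=11  (a history now [(2, 0), (3, 11)])
v4: WRITE a=19  (a history now [(2, 0), (3, 11), (4, 19)])
READ b @v3: history=[] -> no version <= 3 -> NONE
READ d @v4: history=[] -> no version <= 4 -> NONE
READ c @v4: history=[(1, 30)] -> pick v1 -> 30
v5: WRITE a=0  (a history now [(2, 0), (3, 11), (4, 19), (5, 0)])
v6: WRITE b=12  (b history now [(6, 12)])
v7: WRITE d=45  (d history now [(7, 45)])

Answer: NONE
NONE
NONE
30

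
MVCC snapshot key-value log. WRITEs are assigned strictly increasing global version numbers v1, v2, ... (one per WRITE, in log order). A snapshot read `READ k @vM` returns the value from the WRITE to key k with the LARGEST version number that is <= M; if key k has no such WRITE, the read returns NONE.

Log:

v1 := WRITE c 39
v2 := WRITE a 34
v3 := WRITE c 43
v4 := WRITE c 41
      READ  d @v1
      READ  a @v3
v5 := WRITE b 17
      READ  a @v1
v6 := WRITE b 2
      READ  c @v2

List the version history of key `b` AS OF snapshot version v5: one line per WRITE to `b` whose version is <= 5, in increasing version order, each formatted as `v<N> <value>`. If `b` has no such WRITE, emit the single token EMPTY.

Answer: v5 17

Derivation:
Scan writes for key=b with version <= 5:
  v1 WRITE c 39 -> skip
  v2 WRITE a 34 -> skip
  v3 WRITE c 43 -> skip
  v4 WRITE c 41 -> skip
  v5 WRITE b 17 -> keep
  v6 WRITE b 2 -> drop (> snap)
Collected: [(5, 17)]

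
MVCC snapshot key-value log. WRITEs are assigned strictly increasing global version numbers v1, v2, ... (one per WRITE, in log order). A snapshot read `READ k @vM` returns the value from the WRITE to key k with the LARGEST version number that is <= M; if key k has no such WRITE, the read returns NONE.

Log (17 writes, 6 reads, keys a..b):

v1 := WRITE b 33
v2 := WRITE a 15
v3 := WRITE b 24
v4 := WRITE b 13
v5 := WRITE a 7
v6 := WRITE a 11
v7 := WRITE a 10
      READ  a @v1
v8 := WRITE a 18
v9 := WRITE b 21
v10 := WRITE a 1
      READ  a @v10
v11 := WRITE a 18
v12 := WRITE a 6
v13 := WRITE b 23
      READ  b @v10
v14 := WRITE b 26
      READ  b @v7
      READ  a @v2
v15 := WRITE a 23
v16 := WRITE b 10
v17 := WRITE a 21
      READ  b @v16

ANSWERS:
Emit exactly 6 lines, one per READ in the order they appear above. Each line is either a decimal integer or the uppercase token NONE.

Answer: NONE
1
21
13
15
10

Derivation:
v1: WRITE b=33  (b history now [(1, 33)])
v2: WRITE a=15  (a history now [(2, 15)])
v3: WRITE b=24  (b history now [(1, 33), (3, 24)])
v4: WRITE b=13  (b history now [(1, 33), (3, 24), (4, 13)])
v5: WRITE a=7  (a history now [(2, 15), (5, 7)])
v6: WRITE a=11  (a history now [(2, 15), (5, 7), (6, 11)])
v7: WRITE a=10  (a history now [(2, 15), (5, 7), (6, 11), (7, 10)])
READ a @v1: history=[(2, 15), (5, 7), (6, 11), (7, 10)] -> no version <= 1 -> NONE
v8: WRITE a=18  (a history now [(2, 15), (5, 7), (6, 11), (7, 10), (8, 18)])
v9: WRITE b=21  (b history now [(1, 33), (3, 24), (4, 13), (9, 21)])
v10: WRITE a=1  (a history now [(2, 15), (5, 7), (6, 11), (7, 10), (8, 18), (10, 1)])
READ a @v10: history=[(2, 15), (5, 7), (6, 11), (7, 10), (8, 18), (10, 1)] -> pick v10 -> 1
v11: WRITE a=18  (a history now [(2, 15), (5, 7), (6, 11), (7, 10), (8, 18), (10, 1), (11, 18)])
v12: WRITE a=6  (a history now [(2, 15), (5, 7), (6, 11), (7, 10), (8, 18), (10, 1), (11, 18), (12, 6)])
v13: WRITE b=23  (b history now [(1, 33), (3, 24), (4, 13), (9, 21), (13, 23)])
READ b @v10: history=[(1, 33), (3, 24), (4, 13), (9, 21), (13, 23)] -> pick v9 -> 21
v14: WRITE b=26  (b history now [(1, 33), (3, 24), (4, 13), (9, 21), (13, 23), (14, 26)])
READ b @v7: history=[(1, 33), (3, 24), (4, 13), (9, 21), (13, 23), (14, 26)] -> pick v4 -> 13
READ a @v2: history=[(2, 15), (5, 7), (6, 11), (7, 10), (8, 18), (10, 1), (11, 18), (12, 6)] -> pick v2 -> 15
v15: WRITE a=23  (a history now [(2, 15), (5, 7), (6, 11), (7, 10), (8, 18), (10, 1), (11, 18), (12, 6), (15, 23)])
v16: WRITE b=10  (b history now [(1, 33), (3, 24), (4, 13), (9, 21), (13, 23), (14, 26), (16, 10)])
v17: WRITE a=21  (a history now [(2, 15), (5, 7), (6, 11), (7, 10), (8, 18), (10, 1), (11, 18), (12, 6), (15, 23), (17, 21)])
READ b @v16: history=[(1, 33), (3, 24), (4, 13), (9, 21), (13, 23), (14, 26), (16, 10)] -> pick v16 -> 10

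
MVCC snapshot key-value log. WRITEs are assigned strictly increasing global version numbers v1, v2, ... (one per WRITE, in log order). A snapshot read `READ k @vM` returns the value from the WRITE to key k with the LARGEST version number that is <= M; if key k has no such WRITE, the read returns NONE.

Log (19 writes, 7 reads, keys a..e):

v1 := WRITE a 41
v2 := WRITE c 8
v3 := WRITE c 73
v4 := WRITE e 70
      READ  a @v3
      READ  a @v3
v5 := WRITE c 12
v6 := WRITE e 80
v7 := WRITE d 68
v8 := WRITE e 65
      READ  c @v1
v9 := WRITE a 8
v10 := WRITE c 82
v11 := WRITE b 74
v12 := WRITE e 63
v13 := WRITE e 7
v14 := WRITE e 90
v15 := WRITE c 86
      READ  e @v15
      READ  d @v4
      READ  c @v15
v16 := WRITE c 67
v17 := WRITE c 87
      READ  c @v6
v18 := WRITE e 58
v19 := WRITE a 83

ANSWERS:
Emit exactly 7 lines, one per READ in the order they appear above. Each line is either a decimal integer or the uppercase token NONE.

v1: WRITE a=41  (a history now [(1, 41)])
v2: WRITE c=8  (c history now [(2, 8)])
v3: WRITE c=73  (c history now [(2, 8), (3, 73)])
v4: WRITE e=70  (e history now [(4, 70)])
READ a @v3: history=[(1, 41)] -> pick v1 -> 41
READ a @v3: history=[(1, 41)] -> pick v1 -> 41
v5: WRITE c=12  (c history now [(2, 8), (3, 73), (5, 12)])
v6: WRITE e=80  (e history now [(4, 70), (6, 80)])
v7: WRITE d=68  (d history now [(7, 68)])
v8: WRITE e=65  (e history now [(4, 70), (6, 80), (8, 65)])
READ c @v1: history=[(2, 8), (3, 73), (5, 12)] -> no version <= 1 -> NONE
v9: WRITE a=8  (a history now [(1, 41), (9, 8)])
v10: WRITE c=82  (c history now [(2, 8), (3, 73), (5, 12), (10, 82)])
v11: WRITE b=74  (b history now [(11, 74)])
v12: WRITE e=63  (e history now [(4, 70), (6, 80), (8, 65), (12, 63)])
v13: WRITE e=7  (e history now [(4, 70), (6, 80), (8, 65), (12, 63), (13, 7)])
v14: WRITE e=90  (e history now [(4, 70), (6, 80), (8, 65), (12, 63), (13, 7), (14, 90)])
v15: WRITE c=86  (c history now [(2, 8), (3, 73), (5, 12), (10, 82), (15, 86)])
READ e @v15: history=[(4, 70), (6, 80), (8, 65), (12, 63), (13, 7), (14, 90)] -> pick v14 -> 90
READ d @v4: history=[(7, 68)] -> no version <= 4 -> NONE
READ c @v15: history=[(2, 8), (3, 73), (5, 12), (10, 82), (15, 86)] -> pick v15 -> 86
v16: WRITE c=67  (c history now [(2, 8), (3, 73), (5, 12), (10, 82), (15, 86), (16, 67)])
v17: WRITE c=87  (c history now [(2, 8), (3, 73), (5, 12), (10, 82), (15, 86), (16, 67), (17, 87)])
READ c @v6: history=[(2, 8), (3, 73), (5, 12), (10, 82), (15, 86), (16, 67), (17, 87)] -> pick v5 -> 12
v18: WRITE e=58  (e history now [(4, 70), (6, 80), (8, 65), (12, 63), (13, 7), (14, 90), (18, 58)])
v19: WRITE a=83  (a history now [(1, 41), (9, 8), (19, 83)])

Answer: 41
41
NONE
90
NONE
86
12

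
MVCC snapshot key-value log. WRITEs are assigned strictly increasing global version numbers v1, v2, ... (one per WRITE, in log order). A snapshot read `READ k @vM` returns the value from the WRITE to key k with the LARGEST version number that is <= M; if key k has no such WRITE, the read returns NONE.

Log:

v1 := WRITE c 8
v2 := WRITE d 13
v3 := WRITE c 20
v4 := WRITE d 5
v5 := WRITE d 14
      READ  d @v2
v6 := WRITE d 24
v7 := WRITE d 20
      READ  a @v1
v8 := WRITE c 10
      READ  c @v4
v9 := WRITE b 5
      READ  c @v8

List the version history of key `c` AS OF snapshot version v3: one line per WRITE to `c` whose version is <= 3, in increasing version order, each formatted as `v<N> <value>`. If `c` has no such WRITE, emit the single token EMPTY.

Answer: v1 8
v3 20

Derivation:
Scan writes for key=c with version <= 3:
  v1 WRITE c 8 -> keep
  v2 WRITE d 13 -> skip
  v3 WRITE c 20 -> keep
  v4 WRITE d 5 -> skip
  v5 WRITE d 14 -> skip
  v6 WRITE d 24 -> skip
  v7 WRITE d 20 -> skip
  v8 WRITE c 10 -> drop (> snap)
  v9 WRITE b 5 -> skip
Collected: [(1, 8), (3, 20)]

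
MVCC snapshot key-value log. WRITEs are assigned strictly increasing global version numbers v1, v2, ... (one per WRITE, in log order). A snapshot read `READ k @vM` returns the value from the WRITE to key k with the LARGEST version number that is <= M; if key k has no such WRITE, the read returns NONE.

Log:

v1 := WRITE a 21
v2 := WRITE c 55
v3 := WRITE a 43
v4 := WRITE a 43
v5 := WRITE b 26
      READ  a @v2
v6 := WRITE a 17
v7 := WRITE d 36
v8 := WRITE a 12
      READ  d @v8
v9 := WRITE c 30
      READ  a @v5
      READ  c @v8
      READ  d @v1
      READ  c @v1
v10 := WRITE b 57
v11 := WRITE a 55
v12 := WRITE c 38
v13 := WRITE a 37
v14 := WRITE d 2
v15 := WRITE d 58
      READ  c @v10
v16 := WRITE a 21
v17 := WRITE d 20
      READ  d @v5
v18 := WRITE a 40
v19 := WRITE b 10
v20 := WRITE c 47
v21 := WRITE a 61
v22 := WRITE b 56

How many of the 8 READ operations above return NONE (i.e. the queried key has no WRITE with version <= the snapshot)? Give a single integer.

v1: WRITE a=21  (a history now [(1, 21)])
v2: WRITE c=55  (c history now [(2, 55)])
v3: WRITE a=43  (a history now [(1, 21), (3, 43)])
v4: WRITE a=43  (a history now [(1, 21), (3, 43), (4, 43)])
v5: WRITE b=26  (b history now [(5, 26)])
READ a @v2: history=[(1, 21), (3, 43), (4, 43)] -> pick v1 -> 21
v6: WRITE a=17  (a history now [(1, 21), (3, 43), (4, 43), (6, 17)])
v7: WRITE d=36  (d history now [(7, 36)])
v8: WRITE a=12  (a history now [(1, 21), (3, 43), (4, 43), (6, 17), (8, 12)])
READ d @v8: history=[(7, 36)] -> pick v7 -> 36
v9: WRITE c=30  (c history now [(2, 55), (9, 30)])
READ a @v5: history=[(1, 21), (3, 43), (4, 43), (6, 17), (8, 12)] -> pick v4 -> 43
READ c @v8: history=[(2, 55), (9, 30)] -> pick v2 -> 55
READ d @v1: history=[(7, 36)] -> no version <= 1 -> NONE
READ c @v1: history=[(2, 55), (9, 30)] -> no version <= 1 -> NONE
v10: WRITE b=57  (b history now [(5, 26), (10, 57)])
v11: WRITE a=55  (a history now [(1, 21), (3, 43), (4, 43), (6, 17), (8, 12), (11, 55)])
v12: WRITE c=38  (c history now [(2, 55), (9, 30), (12, 38)])
v13: WRITE a=37  (a history now [(1, 21), (3, 43), (4, 43), (6, 17), (8, 12), (11, 55), (13, 37)])
v14: WRITE d=2  (d history now [(7, 36), (14, 2)])
v15: WRITE d=58  (d history now [(7, 36), (14, 2), (15, 58)])
READ c @v10: history=[(2, 55), (9, 30), (12, 38)] -> pick v9 -> 30
v16: WRITE a=21  (a history now [(1, 21), (3, 43), (4, 43), (6, 17), (8, 12), (11, 55), (13, 37), (16, 21)])
v17: WRITE d=20  (d history now [(7, 36), (14, 2), (15, 58), (17, 20)])
READ d @v5: history=[(7, 36), (14, 2), (15, 58), (17, 20)] -> no version <= 5 -> NONE
v18: WRITE a=40  (a history now [(1, 21), (3, 43), (4, 43), (6, 17), (8, 12), (11, 55), (13, 37), (16, 21), (18, 40)])
v19: WRITE b=10  (b history now [(5, 26), (10, 57), (19, 10)])
v20: WRITE c=47  (c history now [(2, 55), (9, 30), (12, 38), (20, 47)])
v21: WRITE a=61  (a history now [(1, 21), (3, 43), (4, 43), (6, 17), (8, 12), (11, 55), (13, 37), (16, 21), (18, 40), (21, 61)])
v22: WRITE b=56  (b history now [(5, 26), (10, 57), (19, 10), (22, 56)])
Read results in order: ['21', '36', '43', '55', 'NONE', 'NONE', '30', 'NONE']
NONE count = 3

Answer: 3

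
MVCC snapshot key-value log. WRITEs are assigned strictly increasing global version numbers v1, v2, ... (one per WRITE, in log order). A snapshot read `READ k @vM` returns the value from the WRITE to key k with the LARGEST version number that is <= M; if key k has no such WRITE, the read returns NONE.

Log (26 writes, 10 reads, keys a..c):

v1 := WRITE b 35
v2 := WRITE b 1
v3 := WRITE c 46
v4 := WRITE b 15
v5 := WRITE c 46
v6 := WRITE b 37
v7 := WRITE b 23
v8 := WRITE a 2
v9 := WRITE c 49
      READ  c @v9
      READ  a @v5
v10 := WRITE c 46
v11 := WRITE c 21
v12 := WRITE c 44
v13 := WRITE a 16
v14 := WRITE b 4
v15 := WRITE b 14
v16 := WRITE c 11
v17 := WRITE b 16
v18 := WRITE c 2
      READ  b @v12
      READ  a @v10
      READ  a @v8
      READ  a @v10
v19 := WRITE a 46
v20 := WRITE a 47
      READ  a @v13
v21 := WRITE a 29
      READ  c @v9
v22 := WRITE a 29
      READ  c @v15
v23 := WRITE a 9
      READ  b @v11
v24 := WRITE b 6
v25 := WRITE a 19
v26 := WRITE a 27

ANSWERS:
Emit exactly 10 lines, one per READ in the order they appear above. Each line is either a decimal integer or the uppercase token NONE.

Answer: 49
NONE
23
2
2
2
16
49
44
23

Derivation:
v1: WRITE b=35  (b history now [(1, 35)])
v2: WRITE b=1  (b history now [(1, 35), (2, 1)])
v3: WRITE c=46  (c history now [(3, 46)])
v4: WRITE b=15  (b history now [(1, 35), (2, 1), (4, 15)])
v5: WRITE c=46  (c history now [(3, 46), (5, 46)])
v6: WRITE b=37  (b history now [(1, 35), (2, 1), (4, 15), (6, 37)])
v7: WRITE b=23  (b history now [(1, 35), (2, 1), (4, 15), (6, 37), (7, 23)])
v8: WRITE a=2  (a history now [(8, 2)])
v9: WRITE c=49  (c history now [(3, 46), (5, 46), (9, 49)])
READ c @v9: history=[(3, 46), (5, 46), (9, 49)] -> pick v9 -> 49
READ a @v5: history=[(8, 2)] -> no version <= 5 -> NONE
v10: WRITE c=46  (c history now [(3, 46), (5, 46), (9, 49), (10, 46)])
v11: WRITE c=21  (c history now [(3, 46), (5, 46), (9, 49), (10, 46), (11, 21)])
v12: WRITE c=44  (c history now [(3, 46), (5, 46), (9, 49), (10, 46), (11, 21), (12, 44)])
v13: WRITE a=16  (a history now [(8, 2), (13, 16)])
v14: WRITE b=4  (b history now [(1, 35), (2, 1), (4, 15), (6, 37), (7, 23), (14, 4)])
v15: WRITE b=14  (b history now [(1, 35), (2, 1), (4, 15), (6, 37), (7, 23), (14, 4), (15, 14)])
v16: WRITE c=11  (c history now [(3, 46), (5, 46), (9, 49), (10, 46), (11, 21), (12, 44), (16, 11)])
v17: WRITE b=16  (b history now [(1, 35), (2, 1), (4, 15), (6, 37), (7, 23), (14, 4), (15, 14), (17, 16)])
v18: WRITE c=2  (c history now [(3, 46), (5, 46), (9, 49), (10, 46), (11, 21), (12, 44), (16, 11), (18, 2)])
READ b @v12: history=[(1, 35), (2, 1), (4, 15), (6, 37), (7, 23), (14, 4), (15, 14), (17, 16)] -> pick v7 -> 23
READ a @v10: history=[(8, 2), (13, 16)] -> pick v8 -> 2
READ a @v8: history=[(8, 2), (13, 16)] -> pick v8 -> 2
READ a @v10: history=[(8, 2), (13, 16)] -> pick v8 -> 2
v19: WRITE a=46  (a history now [(8, 2), (13, 16), (19, 46)])
v20: WRITE a=47  (a history now [(8, 2), (13, 16), (19, 46), (20, 47)])
READ a @v13: history=[(8, 2), (13, 16), (19, 46), (20, 47)] -> pick v13 -> 16
v21: WRITE a=29  (a history now [(8, 2), (13, 16), (19, 46), (20, 47), (21, 29)])
READ c @v9: history=[(3, 46), (5, 46), (9, 49), (10, 46), (11, 21), (12, 44), (16, 11), (18, 2)] -> pick v9 -> 49
v22: WRITE a=29  (a history now [(8, 2), (13, 16), (19, 46), (20, 47), (21, 29), (22, 29)])
READ c @v15: history=[(3, 46), (5, 46), (9, 49), (10, 46), (11, 21), (12, 44), (16, 11), (18, 2)] -> pick v12 -> 44
v23: WRITE a=9  (a history now [(8, 2), (13, 16), (19, 46), (20, 47), (21, 29), (22, 29), (23, 9)])
READ b @v11: history=[(1, 35), (2, 1), (4, 15), (6, 37), (7, 23), (14, 4), (15, 14), (17, 16)] -> pick v7 -> 23
v24: WRITE b=6  (b history now [(1, 35), (2, 1), (4, 15), (6, 37), (7, 23), (14, 4), (15, 14), (17, 16), (24, 6)])
v25: WRITE a=19  (a history now [(8, 2), (13, 16), (19, 46), (20, 47), (21, 29), (22, 29), (23, 9), (25, 19)])
v26: WRITE a=27  (a history now [(8, 2), (13, 16), (19, 46), (20, 47), (21, 29), (22, 29), (23, 9), (25, 19), (26, 27)])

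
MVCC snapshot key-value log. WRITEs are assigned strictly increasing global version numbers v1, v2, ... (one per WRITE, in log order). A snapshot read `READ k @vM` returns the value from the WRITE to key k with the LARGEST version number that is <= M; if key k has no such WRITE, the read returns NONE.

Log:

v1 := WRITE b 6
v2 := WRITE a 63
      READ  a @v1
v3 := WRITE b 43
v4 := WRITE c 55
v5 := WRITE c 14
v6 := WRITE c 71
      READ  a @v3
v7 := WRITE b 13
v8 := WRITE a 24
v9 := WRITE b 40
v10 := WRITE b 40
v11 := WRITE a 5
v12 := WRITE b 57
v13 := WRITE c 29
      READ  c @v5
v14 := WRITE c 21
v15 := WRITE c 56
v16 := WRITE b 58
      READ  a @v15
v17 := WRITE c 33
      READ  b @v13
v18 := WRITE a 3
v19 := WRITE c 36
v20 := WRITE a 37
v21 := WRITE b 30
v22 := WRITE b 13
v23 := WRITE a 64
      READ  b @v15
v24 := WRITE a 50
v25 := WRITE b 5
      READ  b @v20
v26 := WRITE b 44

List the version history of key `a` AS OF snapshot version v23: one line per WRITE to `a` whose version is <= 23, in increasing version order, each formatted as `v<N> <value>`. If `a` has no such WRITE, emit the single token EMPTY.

Answer: v2 63
v8 24
v11 5
v18 3
v20 37
v23 64

Derivation:
Scan writes for key=a with version <= 23:
  v1 WRITE b 6 -> skip
  v2 WRITE a 63 -> keep
  v3 WRITE b 43 -> skip
  v4 WRITE c 55 -> skip
  v5 WRITE c 14 -> skip
  v6 WRITE c 71 -> skip
  v7 WRITE b 13 -> skip
  v8 WRITE a 24 -> keep
  v9 WRITE b 40 -> skip
  v10 WRITE b 40 -> skip
  v11 WRITE a 5 -> keep
  v12 WRITE b 57 -> skip
  v13 WRITE c 29 -> skip
  v14 WRITE c 21 -> skip
  v15 WRITE c 56 -> skip
  v16 WRITE b 58 -> skip
  v17 WRITE c 33 -> skip
  v18 WRITE a 3 -> keep
  v19 WRITE c 36 -> skip
  v20 WRITE a 37 -> keep
  v21 WRITE b 30 -> skip
  v22 WRITE b 13 -> skip
  v23 WRITE a 64 -> keep
  v24 WRITE a 50 -> drop (> snap)
  v25 WRITE b 5 -> skip
  v26 WRITE b 44 -> skip
Collected: [(2, 63), (8, 24), (11, 5), (18, 3), (20, 37), (23, 64)]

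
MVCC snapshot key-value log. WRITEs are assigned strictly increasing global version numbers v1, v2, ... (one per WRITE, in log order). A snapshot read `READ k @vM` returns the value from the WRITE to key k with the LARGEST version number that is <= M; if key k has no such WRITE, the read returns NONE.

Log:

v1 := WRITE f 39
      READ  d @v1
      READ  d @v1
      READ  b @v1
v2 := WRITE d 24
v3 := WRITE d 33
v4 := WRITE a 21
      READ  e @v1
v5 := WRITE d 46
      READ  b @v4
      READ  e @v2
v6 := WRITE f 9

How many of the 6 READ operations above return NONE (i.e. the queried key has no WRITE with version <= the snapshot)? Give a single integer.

Answer: 6

Derivation:
v1: WRITE f=39  (f history now [(1, 39)])
READ d @v1: history=[] -> no version <= 1 -> NONE
READ d @v1: history=[] -> no version <= 1 -> NONE
READ b @v1: history=[] -> no version <= 1 -> NONE
v2: WRITE d=24  (d history now [(2, 24)])
v3: WRITE d=33  (d history now [(2, 24), (3, 33)])
v4: WRITE a=21  (a history now [(4, 21)])
READ e @v1: history=[] -> no version <= 1 -> NONE
v5: WRITE d=46  (d history now [(2, 24), (3, 33), (5, 46)])
READ b @v4: history=[] -> no version <= 4 -> NONE
READ e @v2: history=[] -> no version <= 2 -> NONE
v6: WRITE f=9  (f history now [(1, 39), (6, 9)])
Read results in order: ['NONE', 'NONE', 'NONE', 'NONE', 'NONE', 'NONE']
NONE count = 6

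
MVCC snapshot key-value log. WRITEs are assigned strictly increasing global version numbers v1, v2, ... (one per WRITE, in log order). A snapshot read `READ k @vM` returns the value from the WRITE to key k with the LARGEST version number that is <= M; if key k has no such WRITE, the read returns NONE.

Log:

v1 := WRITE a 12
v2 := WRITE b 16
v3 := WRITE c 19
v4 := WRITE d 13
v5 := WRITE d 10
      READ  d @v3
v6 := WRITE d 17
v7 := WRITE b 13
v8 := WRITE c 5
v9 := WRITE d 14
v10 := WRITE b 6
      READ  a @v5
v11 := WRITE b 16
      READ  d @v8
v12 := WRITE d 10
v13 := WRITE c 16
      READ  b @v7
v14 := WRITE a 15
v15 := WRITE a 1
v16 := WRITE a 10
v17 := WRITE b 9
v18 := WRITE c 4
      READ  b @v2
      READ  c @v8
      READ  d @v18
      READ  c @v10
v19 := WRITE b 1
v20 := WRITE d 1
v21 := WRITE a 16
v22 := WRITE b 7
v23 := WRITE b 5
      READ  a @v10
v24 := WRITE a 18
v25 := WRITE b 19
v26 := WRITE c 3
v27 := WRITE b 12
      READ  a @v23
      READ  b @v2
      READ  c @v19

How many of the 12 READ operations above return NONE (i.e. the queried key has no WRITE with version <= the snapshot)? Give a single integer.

v1: WRITE a=12  (a history now [(1, 12)])
v2: WRITE b=16  (b history now [(2, 16)])
v3: WRITE c=19  (c history now [(3, 19)])
v4: WRITE d=13  (d history now [(4, 13)])
v5: WRITE d=10  (d history now [(4, 13), (5, 10)])
READ d @v3: history=[(4, 13), (5, 10)] -> no version <= 3 -> NONE
v6: WRITE d=17  (d history now [(4, 13), (5, 10), (6, 17)])
v7: WRITE b=13  (b history now [(2, 16), (7, 13)])
v8: WRITE c=5  (c history now [(3, 19), (8, 5)])
v9: WRITE d=14  (d history now [(4, 13), (5, 10), (6, 17), (9, 14)])
v10: WRITE b=6  (b history now [(2, 16), (7, 13), (10, 6)])
READ a @v5: history=[(1, 12)] -> pick v1 -> 12
v11: WRITE b=16  (b history now [(2, 16), (7, 13), (10, 6), (11, 16)])
READ d @v8: history=[(4, 13), (5, 10), (6, 17), (9, 14)] -> pick v6 -> 17
v12: WRITE d=10  (d history now [(4, 13), (5, 10), (6, 17), (9, 14), (12, 10)])
v13: WRITE c=16  (c history now [(3, 19), (8, 5), (13, 16)])
READ b @v7: history=[(2, 16), (7, 13), (10, 6), (11, 16)] -> pick v7 -> 13
v14: WRITE a=15  (a history now [(1, 12), (14, 15)])
v15: WRITE a=1  (a history now [(1, 12), (14, 15), (15, 1)])
v16: WRITE a=10  (a history now [(1, 12), (14, 15), (15, 1), (16, 10)])
v17: WRITE b=9  (b history now [(2, 16), (7, 13), (10, 6), (11, 16), (17, 9)])
v18: WRITE c=4  (c history now [(3, 19), (8, 5), (13, 16), (18, 4)])
READ b @v2: history=[(2, 16), (7, 13), (10, 6), (11, 16), (17, 9)] -> pick v2 -> 16
READ c @v8: history=[(3, 19), (8, 5), (13, 16), (18, 4)] -> pick v8 -> 5
READ d @v18: history=[(4, 13), (5, 10), (6, 17), (9, 14), (12, 10)] -> pick v12 -> 10
READ c @v10: history=[(3, 19), (8, 5), (13, 16), (18, 4)] -> pick v8 -> 5
v19: WRITE b=1  (b history now [(2, 16), (7, 13), (10, 6), (11, 16), (17, 9), (19, 1)])
v20: WRITE d=1  (d history now [(4, 13), (5, 10), (6, 17), (9, 14), (12, 10), (20, 1)])
v21: WRITE a=16  (a history now [(1, 12), (14, 15), (15, 1), (16, 10), (21, 16)])
v22: WRITE b=7  (b history now [(2, 16), (7, 13), (10, 6), (11, 16), (17, 9), (19, 1), (22, 7)])
v23: WRITE b=5  (b history now [(2, 16), (7, 13), (10, 6), (11, 16), (17, 9), (19, 1), (22, 7), (23, 5)])
READ a @v10: history=[(1, 12), (14, 15), (15, 1), (16, 10), (21, 16)] -> pick v1 -> 12
v24: WRITE a=18  (a history now [(1, 12), (14, 15), (15, 1), (16, 10), (21, 16), (24, 18)])
v25: WRITE b=19  (b history now [(2, 16), (7, 13), (10, 6), (11, 16), (17, 9), (19, 1), (22, 7), (23, 5), (25, 19)])
v26: WRITE c=3  (c history now [(3, 19), (8, 5), (13, 16), (18, 4), (26, 3)])
v27: WRITE b=12  (b history now [(2, 16), (7, 13), (10, 6), (11, 16), (17, 9), (19, 1), (22, 7), (23, 5), (25, 19), (27, 12)])
READ a @v23: history=[(1, 12), (14, 15), (15, 1), (16, 10), (21, 16), (24, 18)] -> pick v21 -> 16
READ b @v2: history=[(2, 16), (7, 13), (10, 6), (11, 16), (17, 9), (19, 1), (22, 7), (23, 5), (25, 19), (27, 12)] -> pick v2 -> 16
READ c @v19: history=[(3, 19), (8, 5), (13, 16), (18, 4), (26, 3)] -> pick v18 -> 4
Read results in order: ['NONE', '12', '17', '13', '16', '5', '10', '5', '12', '16', '16', '4']
NONE count = 1

Answer: 1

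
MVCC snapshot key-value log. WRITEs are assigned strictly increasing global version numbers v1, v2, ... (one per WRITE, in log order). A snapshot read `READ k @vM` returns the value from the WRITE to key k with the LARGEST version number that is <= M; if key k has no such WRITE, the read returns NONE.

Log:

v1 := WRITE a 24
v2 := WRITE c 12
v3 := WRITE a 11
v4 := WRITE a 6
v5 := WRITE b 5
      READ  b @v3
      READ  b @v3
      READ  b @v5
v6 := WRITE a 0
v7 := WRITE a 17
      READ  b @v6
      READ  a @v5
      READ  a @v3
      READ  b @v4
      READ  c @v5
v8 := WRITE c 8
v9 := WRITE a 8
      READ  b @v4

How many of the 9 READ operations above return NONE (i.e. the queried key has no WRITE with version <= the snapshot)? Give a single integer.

Answer: 4

Derivation:
v1: WRITE a=24  (a history now [(1, 24)])
v2: WRITE c=12  (c history now [(2, 12)])
v3: WRITE a=11  (a history now [(1, 24), (3, 11)])
v4: WRITE a=6  (a history now [(1, 24), (3, 11), (4, 6)])
v5: WRITE b=5  (b history now [(5, 5)])
READ b @v3: history=[(5, 5)] -> no version <= 3 -> NONE
READ b @v3: history=[(5, 5)] -> no version <= 3 -> NONE
READ b @v5: history=[(5, 5)] -> pick v5 -> 5
v6: WRITE a=0  (a history now [(1, 24), (3, 11), (4, 6), (6, 0)])
v7: WRITE a=17  (a history now [(1, 24), (3, 11), (4, 6), (6, 0), (7, 17)])
READ b @v6: history=[(5, 5)] -> pick v5 -> 5
READ a @v5: history=[(1, 24), (3, 11), (4, 6), (6, 0), (7, 17)] -> pick v4 -> 6
READ a @v3: history=[(1, 24), (3, 11), (4, 6), (6, 0), (7, 17)] -> pick v3 -> 11
READ b @v4: history=[(5, 5)] -> no version <= 4 -> NONE
READ c @v5: history=[(2, 12)] -> pick v2 -> 12
v8: WRITE c=8  (c history now [(2, 12), (8, 8)])
v9: WRITE a=8  (a history now [(1, 24), (3, 11), (4, 6), (6, 0), (7, 17), (9, 8)])
READ b @v4: history=[(5, 5)] -> no version <= 4 -> NONE
Read results in order: ['NONE', 'NONE', '5', '5', '6', '11', 'NONE', '12', 'NONE']
NONE count = 4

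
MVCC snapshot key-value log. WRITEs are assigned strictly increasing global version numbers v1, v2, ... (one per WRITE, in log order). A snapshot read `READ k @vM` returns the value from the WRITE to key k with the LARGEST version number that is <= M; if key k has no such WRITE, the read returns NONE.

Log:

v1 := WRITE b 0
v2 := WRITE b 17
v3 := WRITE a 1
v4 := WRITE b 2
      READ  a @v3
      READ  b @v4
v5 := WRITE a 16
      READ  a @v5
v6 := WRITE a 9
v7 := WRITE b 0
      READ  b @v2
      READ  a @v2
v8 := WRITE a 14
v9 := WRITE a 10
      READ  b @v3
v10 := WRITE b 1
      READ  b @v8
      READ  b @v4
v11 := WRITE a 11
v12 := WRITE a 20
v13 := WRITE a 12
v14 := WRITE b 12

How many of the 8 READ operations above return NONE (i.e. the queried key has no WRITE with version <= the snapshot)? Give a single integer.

v1: WRITE b=0  (b history now [(1, 0)])
v2: WRITE b=17  (b history now [(1, 0), (2, 17)])
v3: WRITE a=1  (a history now [(3, 1)])
v4: WRITE b=2  (b history now [(1, 0), (2, 17), (4, 2)])
READ a @v3: history=[(3, 1)] -> pick v3 -> 1
READ b @v4: history=[(1, 0), (2, 17), (4, 2)] -> pick v4 -> 2
v5: WRITE a=16  (a history now [(3, 1), (5, 16)])
READ a @v5: history=[(3, 1), (5, 16)] -> pick v5 -> 16
v6: WRITE a=9  (a history now [(3, 1), (5, 16), (6, 9)])
v7: WRITE b=0  (b history now [(1, 0), (2, 17), (4, 2), (7, 0)])
READ b @v2: history=[(1, 0), (2, 17), (4, 2), (7, 0)] -> pick v2 -> 17
READ a @v2: history=[(3, 1), (5, 16), (6, 9)] -> no version <= 2 -> NONE
v8: WRITE a=14  (a history now [(3, 1), (5, 16), (6, 9), (8, 14)])
v9: WRITE a=10  (a history now [(3, 1), (5, 16), (6, 9), (8, 14), (9, 10)])
READ b @v3: history=[(1, 0), (2, 17), (4, 2), (7, 0)] -> pick v2 -> 17
v10: WRITE b=1  (b history now [(1, 0), (2, 17), (4, 2), (7, 0), (10, 1)])
READ b @v8: history=[(1, 0), (2, 17), (4, 2), (7, 0), (10, 1)] -> pick v7 -> 0
READ b @v4: history=[(1, 0), (2, 17), (4, 2), (7, 0), (10, 1)] -> pick v4 -> 2
v11: WRITE a=11  (a history now [(3, 1), (5, 16), (6, 9), (8, 14), (9, 10), (11, 11)])
v12: WRITE a=20  (a history now [(3, 1), (5, 16), (6, 9), (8, 14), (9, 10), (11, 11), (12, 20)])
v13: WRITE a=12  (a history now [(3, 1), (5, 16), (6, 9), (8, 14), (9, 10), (11, 11), (12, 20), (13, 12)])
v14: WRITE b=12  (b history now [(1, 0), (2, 17), (4, 2), (7, 0), (10, 1), (14, 12)])
Read results in order: ['1', '2', '16', '17', 'NONE', '17', '0', '2']
NONE count = 1

Answer: 1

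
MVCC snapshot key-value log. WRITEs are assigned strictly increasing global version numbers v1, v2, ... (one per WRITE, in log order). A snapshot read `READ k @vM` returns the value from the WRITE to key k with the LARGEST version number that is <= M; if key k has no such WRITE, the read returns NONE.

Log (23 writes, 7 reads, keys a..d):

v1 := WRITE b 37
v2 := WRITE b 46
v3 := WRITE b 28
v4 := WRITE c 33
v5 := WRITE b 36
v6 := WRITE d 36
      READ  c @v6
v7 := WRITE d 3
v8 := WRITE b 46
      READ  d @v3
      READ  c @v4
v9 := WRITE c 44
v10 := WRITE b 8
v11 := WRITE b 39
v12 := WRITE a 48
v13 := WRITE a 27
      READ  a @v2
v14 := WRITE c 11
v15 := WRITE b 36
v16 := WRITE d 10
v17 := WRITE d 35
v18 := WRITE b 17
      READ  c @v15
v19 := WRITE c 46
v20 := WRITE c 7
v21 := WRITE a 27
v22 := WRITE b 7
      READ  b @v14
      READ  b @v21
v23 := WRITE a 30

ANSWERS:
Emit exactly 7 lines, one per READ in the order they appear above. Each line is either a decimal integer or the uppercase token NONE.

v1: WRITE b=37  (b history now [(1, 37)])
v2: WRITE b=46  (b history now [(1, 37), (2, 46)])
v3: WRITE b=28  (b history now [(1, 37), (2, 46), (3, 28)])
v4: WRITE c=33  (c history now [(4, 33)])
v5: WRITE b=36  (b history now [(1, 37), (2, 46), (3, 28), (5, 36)])
v6: WRITE d=36  (d history now [(6, 36)])
READ c @v6: history=[(4, 33)] -> pick v4 -> 33
v7: WRITE d=3  (d history now [(6, 36), (7, 3)])
v8: WRITE b=46  (b history now [(1, 37), (2, 46), (3, 28), (5, 36), (8, 46)])
READ d @v3: history=[(6, 36), (7, 3)] -> no version <= 3 -> NONE
READ c @v4: history=[(4, 33)] -> pick v4 -> 33
v9: WRITE c=44  (c history now [(4, 33), (9, 44)])
v10: WRITE b=8  (b history now [(1, 37), (2, 46), (3, 28), (5, 36), (8, 46), (10, 8)])
v11: WRITE b=39  (b history now [(1, 37), (2, 46), (3, 28), (5, 36), (8, 46), (10, 8), (11, 39)])
v12: WRITE a=48  (a history now [(12, 48)])
v13: WRITE a=27  (a history now [(12, 48), (13, 27)])
READ a @v2: history=[(12, 48), (13, 27)] -> no version <= 2 -> NONE
v14: WRITE c=11  (c history now [(4, 33), (9, 44), (14, 11)])
v15: WRITE b=36  (b history now [(1, 37), (2, 46), (3, 28), (5, 36), (8, 46), (10, 8), (11, 39), (15, 36)])
v16: WRITE d=10  (d history now [(6, 36), (7, 3), (16, 10)])
v17: WRITE d=35  (d history now [(6, 36), (7, 3), (16, 10), (17, 35)])
v18: WRITE b=17  (b history now [(1, 37), (2, 46), (3, 28), (5, 36), (8, 46), (10, 8), (11, 39), (15, 36), (18, 17)])
READ c @v15: history=[(4, 33), (9, 44), (14, 11)] -> pick v14 -> 11
v19: WRITE c=46  (c history now [(4, 33), (9, 44), (14, 11), (19, 46)])
v20: WRITE c=7  (c history now [(4, 33), (9, 44), (14, 11), (19, 46), (20, 7)])
v21: WRITE a=27  (a history now [(12, 48), (13, 27), (21, 27)])
v22: WRITE b=7  (b history now [(1, 37), (2, 46), (3, 28), (5, 36), (8, 46), (10, 8), (11, 39), (15, 36), (18, 17), (22, 7)])
READ b @v14: history=[(1, 37), (2, 46), (3, 28), (5, 36), (8, 46), (10, 8), (11, 39), (15, 36), (18, 17), (22, 7)] -> pick v11 -> 39
READ b @v21: history=[(1, 37), (2, 46), (3, 28), (5, 36), (8, 46), (10, 8), (11, 39), (15, 36), (18, 17), (22, 7)] -> pick v18 -> 17
v23: WRITE a=30  (a history now [(12, 48), (13, 27), (21, 27), (23, 30)])

Answer: 33
NONE
33
NONE
11
39
17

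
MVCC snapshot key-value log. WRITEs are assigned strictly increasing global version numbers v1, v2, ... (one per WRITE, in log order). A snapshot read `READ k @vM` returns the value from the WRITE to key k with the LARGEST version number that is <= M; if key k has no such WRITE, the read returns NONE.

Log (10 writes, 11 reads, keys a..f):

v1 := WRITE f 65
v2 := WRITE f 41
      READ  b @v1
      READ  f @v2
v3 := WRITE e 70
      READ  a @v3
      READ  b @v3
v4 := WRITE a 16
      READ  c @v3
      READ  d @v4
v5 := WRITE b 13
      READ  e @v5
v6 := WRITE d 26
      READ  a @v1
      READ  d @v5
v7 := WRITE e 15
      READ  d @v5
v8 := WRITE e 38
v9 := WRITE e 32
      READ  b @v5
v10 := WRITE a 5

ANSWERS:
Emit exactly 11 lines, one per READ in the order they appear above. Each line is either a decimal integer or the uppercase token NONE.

v1: WRITE f=65  (f history now [(1, 65)])
v2: WRITE f=41  (f history now [(1, 65), (2, 41)])
READ b @v1: history=[] -> no version <= 1 -> NONE
READ f @v2: history=[(1, 65), (2, 41)] -> pick v2 -> 41
v3: WRITE e=70  (e history now [(3, 70)])
READ a @v3: history=[] -> no version <= 3 -> NONE
READ b @v3: history=[] -> no version <= 3 -> NONE
v4: WRITE a=16  (a history now [(4, 16)])
READ c @v3: history=[] -> no version <= 3 -> NONE
READ d @v4: history=[] -> no version <= 4 -> NONE
v5: WRITE b=13  (b history now [(5, 13)])
READ e @v5: history=[(3, 70)] -> pick v3 -> 70
v6: WRITE d=26  (d history now [(6, 26)])
READ a @v1: history=[(4, 16)] -> no version <= 1 -> NONE
READ d @v5: history=[(6, 26)] -> no version <= 5 -> NONE
v7: WRITE e=15  (e history now [(3, 70), (7, 15)])
READ d @v5: history=[(6, 26)] -> no version <= 5 -> NONE
v8: WRITE e=38  (e history now [(3, 70), (7, 15), (8, 38)])
v9: WRITE e=32  (e history now [(3, 70), (7, 15), (8, 38), (9, 32)])
READ b @v5: history=[(5, 13)] -> pick v5 -> 13
v10: WRITE a=5  (a history now [(4, 16), (10, 5)])

Answer: NONE
41
NONE
NONE
NONE
NONE
70
NONE
NONE
NONE
13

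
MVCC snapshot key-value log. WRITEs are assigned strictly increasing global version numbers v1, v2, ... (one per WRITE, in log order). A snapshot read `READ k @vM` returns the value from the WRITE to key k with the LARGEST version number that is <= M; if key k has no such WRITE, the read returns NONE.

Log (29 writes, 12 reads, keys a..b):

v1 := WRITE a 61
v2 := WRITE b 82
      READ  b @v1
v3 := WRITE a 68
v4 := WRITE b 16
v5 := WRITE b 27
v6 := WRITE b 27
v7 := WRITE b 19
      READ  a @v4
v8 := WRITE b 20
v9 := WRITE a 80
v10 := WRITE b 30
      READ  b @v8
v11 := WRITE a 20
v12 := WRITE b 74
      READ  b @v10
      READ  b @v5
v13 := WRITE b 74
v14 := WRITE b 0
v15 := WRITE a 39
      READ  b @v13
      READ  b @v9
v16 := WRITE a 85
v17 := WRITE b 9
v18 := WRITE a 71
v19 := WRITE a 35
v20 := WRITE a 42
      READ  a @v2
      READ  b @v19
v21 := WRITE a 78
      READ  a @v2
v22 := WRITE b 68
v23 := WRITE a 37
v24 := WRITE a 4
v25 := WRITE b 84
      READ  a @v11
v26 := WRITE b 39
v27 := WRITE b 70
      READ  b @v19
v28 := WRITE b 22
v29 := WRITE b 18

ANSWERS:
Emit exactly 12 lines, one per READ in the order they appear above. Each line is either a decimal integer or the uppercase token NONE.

v1: WRITE a=61  (a history now [(1, 61)])
v2: WRITE b=82  (b history now [(2, 82)])
READ b @v1: history=[(2, 82)] -> no version <= 1 -> NONE
v3: WRITE a=68  (a history now [(1, 61), (3, 68)])
v4: WRITE b=16  (b history now [(2, 82), (4, 16)])
v5: WRITE b=27  (b history now [(2, 82), (4, 16), (5, 27)])
v6: WRITE b=27  (b history now [(2, 82), (4, 16), (5, 27), (6, 27)])
v7: WRITE b=19  (b history now [(2, 82), (4, 16), (5, 27), (6, 27), (7, 19)])
READ a @v4: history=[(1, 61), (3, 68)] -> pick v3 -> 68
v8: WRITE b=20  (b history now [(2, 82), (4, 16), (5, 27), (6, 27), (7, 19), (8, 20)])
v9: WRITE a=80  (a history now [(1, 61), (3, 68), (9, 80)])
v10: WRITE b=30  (b history now [(2, 82), (4, 16), (5, 27), (6, 27), (7, 19), (8, 20), (10, 30)])
READ b @v8: history=[(2, 82), (4, 16), (5, 27), (6, 27), (7, 19), (8, 20), (10, 30)] -> pick v8 -> 20
v11: WRITE a=20  (a history now [(1, 61), (3, 68), (9, 80), (11, 20)])
v12: WRITE b=74  (b history now [(2, 82), (4, 16), (5, 27), (6, 27), (7, 19), (8, 20), (10, 30), (12, 74)])
READ b @v10: history=[(2, 82), (4, 16), (5, 27), (6, 27), (7, 19), (8, 20), (10, 30), (12, 74)] -> pick v10 -> 30
READ b @v5: history=[(2, 82), (4, 16), (5, 27), (6, 27), (7, 19), (8, 20), (10, 30), (12, 74)] -> pick v5 -> 27
v13: WRITE b=74  (b history now [(2, 82), (4, 16), (5, 27), (6, 27), (7, 19), (8, 20), (10, 30), (12, 74), (13, 74)])
v14: WRITE b=0  (b history now [(2, 82), (4, 16), (5, 27), (6, 27), (7, 19), (8, 20), (10, 30), (12, 74), (13, 74), (14, 0)])
v15: WRITE a=39  (a history now [(1, 61), (3, 68), (9, 80), (11, 20), (15, 39)])
READ b @v13: history=[(2, 82), (4, 16), (5, 27), (6, 27), (7, 19), (8, 20), (10, 30), (12, 74), (13, 74), (14, 0)] -> pick v13 -> 74
READ b @v9: history=[(2, 82), (4, 16), (5, 27), (6, 27), (7, 19), (8, 20), (10, 30), (12, 74), (13, 74), (14, 0)] -> pick v8 -> 20
v16: WRITE a=85  (a history now [(1, 61), (3, 68), (9, 80), (11, 20), (15, 39), (16, 85)])
v17: WRITE b=9  (b history now [(2, 82), (4, 16), (5, 27), (6, 27), (7, 19), (8, 20), (10, 30), (12, 74), (13, 74), (14, 0), (17, 9)])
v18: WRITE a=71  (a history now [(1, 61), (3, 68), (9, 80), (11, 20), (15, 39), (16, 85), (18, 71)])
v19: WRITE a=35  (a history now [(1, 61), (3, 68), (9, 80), (11, 20), (15, 39), (16, 85), (18, 71), (19, 35)])
v20: WRITE a=42  (a history now [(1, 61), (3, 68), (9, 80), (11, 20), (15, 39), (16, 85), (18, 71), (19, 35), (20, 42)])
READ a @v2: history=[(1, 61), (3, 68), (9, 80), (11, 20), (15, 39), (16, 85), (18, 71), (19, 35), (20, 42)] -> pick v1 -> 61
READ b @v19: history=[(2, 82), (4, 16), (5, 27), (6, 27), (7, 19), (8, 20), (10, 30), (12, 74), (13, 74), (14, 0), (17, 9)] -> pick v17 -> 9
v21: WRITE a=78  (a history now [(1, 61), (3, 68), (9, 80), (11, 20), (15, 39), (16, 85), (18, 71), (19, 35), (20, 42), (21, 78)])
READ a @v2: history=[(1, 61), (3, 68), (9, 80), (11, 20), (15, 39), (16, 85), (18, 71), (19, 35), (20, 42), (21, 78)] -> pick v1 -> 61
v22: WRITE b=68  (b history now [(2, 82), (4, 16), (5, 27), (6, 27), (7, 19), (8, 20), (10, 30), (12, 74), (13, 74), (14, 0), (17, 9), (22, 68)])
v23: WRITE a=37  (a history now [(1, 61), (3, 68), (9, 80), (11, 20), (15, 39), (16, 85), (18, 71), (19, 35), (20, 42), (21, 78), (23, 37)])
v24: WRITE a=4  (a history now [(1, 61), (3, 68), (9, 80), (11, 20), (15, 39), (16, 85), (18, 71), (19, 35), (20, 42), (21, 78), (23, 37), (24, 4)])
v25: WRITE b=84  (b history now [(2, 82), (4, 16), (5, 27), (6, 27), (7, 19), (8, 20), (10, 30), (12, 74), (13, 74), (14, 0), (17, 9), (22, 68), (25, 84)])
READ a @v11: history=[(1, 61), (3, 68), (9, 80), (11, 20), (15, 39), (16, 85), (18, 71), (19, 35), (20, 42), (21, 78), (23, 37), (24, 4)] -> pick v11 -> 20
v26: WRITE b=39  (b history now [(2, 82), (4, 16), (5, 27), (6, 27), (7, 19), (8, 20), (10, 30), (12, 74), (13, 74), (14, 0), (17, 9), (22, 68), (25, 84), (26, 39)])
v27: WRITE b=70  (b history now [(2, 82), (4, 16), (5, 27), (6, 27), (7, 19), (8, 20), (10, 30), (12, 74), (13, 74), (14, 0), (17, 9), (22, 68), (25, 84), (26, 39), (27, 70)])
READ b @v19: history=[(2, 82), (4, 16), (5, 27), (6, 27), (7, 19), (8, 20), (10, 30), (12, 74), (13, 74), (14, 0), (17, 9), (22, 68), (25, 84), (26, 39), (27, 70)] -> pick v17 -> 9
v28: WRITE b=22  (b history now [(2, 82), (4, 16), (5, 27), (6, 27), (7, 19), (8, 20), (10, 30), (12, 74), (13, 74), (14, 0), (17, 9), (22, 68), (25, 84), (26, 39), (27, 70), (28, 22)])
v29: WRITE b=18  (b history now [(2, 82), (4, 16), (5, 27), (6, 27), (7, 19), (8, 20), (10, 30), (12, 74), (13, 74), (14, 0), (17, 9), (22, 68), (25, 84), (26, 39), (27, 70), (28, 22), (29, 18)])

Answer: NONE
68
20
30
27
74
20
61
9
61
20
9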